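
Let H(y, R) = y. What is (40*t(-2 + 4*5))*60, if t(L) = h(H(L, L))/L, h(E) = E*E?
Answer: 43200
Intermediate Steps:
h(E) = E²
t(L) = L (t(L) = L²/L = L)
(40*t(-2 + 4*5))*60 = (40*(-2 + 4*5))*60 = (40*(-2 + 20))*60 = (40*18)*60 = 720*60 = 43200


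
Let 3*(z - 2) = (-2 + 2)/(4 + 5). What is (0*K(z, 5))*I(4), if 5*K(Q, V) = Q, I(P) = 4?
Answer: 0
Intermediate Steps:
z = 2 (z = 2 + ((-2 + 2)/(4 + 5))/3 = 2 + (0/9)/3 = 2 + (0*(⅑))/3 = 2 + (⅓)*0 = 2 + 0 = 2)
K(Q, V) = Q/5
(0*K(z, 5))*I(4) = (0*((⅕)*2))*4 = (0*(⅖))*4 = 0*4 = 0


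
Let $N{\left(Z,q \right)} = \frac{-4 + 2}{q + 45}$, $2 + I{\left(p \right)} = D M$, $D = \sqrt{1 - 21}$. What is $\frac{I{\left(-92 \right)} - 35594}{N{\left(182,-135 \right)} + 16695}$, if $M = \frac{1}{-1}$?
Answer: $- \frac{400455}{187819} - \frac{45 i \sqrt{5}}{375638} \approx -2.1321 - 0.00026787 i$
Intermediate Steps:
$M = -1$
$D = 2 i \sqrt{5}$ ($D = \sqrt{-20} = 2 i \sqrt{5} \approx 4.4721 i$)
$I{\left(p \right)} = -2 - 2 i \sqrt{5}$ ($I{\left(p \right)} = -2 + 2 i \sqrt{5} \left(-1\right) = -2 - 2 i \sqrt{5}$)
$N{\left(Z,q \right)} = - \frac{2}{45 + q}$
$\frac{I{\left(-92 \right)} - 35594}{N{\left(182,-135 \right)} + 16695} = \frac{\left(-2 - 2 i \sqrt{5}\right) - 35594}{- \frac{2}{45 - 135} + 16695} = \frac{-35596 - 2 i \sqrt{5}}{- \frac{2}{-90} + 16695} = \frac{-35596 - 2 i \sqrt{5}}{\left(-2\right) \left(- \frac{1}{90}\right) + 16695} = \frac{-35596 - 2 i \sqrt{5}}{\frac{1}{45} + 16695} = \frac{-35596 - 2 i \sqrt{5}}{\frac{751276}{45}} = \left(-35596 - 2 i \sqrt{5}\right) \frac{45}{751276} = - \frac{400455}{187819} - \frac{45 i \sqrt{5}}{375638}$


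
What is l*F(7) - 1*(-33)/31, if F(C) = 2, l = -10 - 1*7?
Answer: -1021/31 ≈ -32.935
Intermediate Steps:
l = -17 (l = -10 - 7 = -17)
l*F(7) - 1*(-33)/31 = -17*2 - 1*(-33)/31 = -34 + 33*(1/31) = -34 + 33/31 = -1021/31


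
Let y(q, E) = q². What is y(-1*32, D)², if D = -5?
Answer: 1048576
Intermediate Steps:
y(-1*32, D)² = ((-1*32)²)² = ((-32)²)² = 1024² = 1048576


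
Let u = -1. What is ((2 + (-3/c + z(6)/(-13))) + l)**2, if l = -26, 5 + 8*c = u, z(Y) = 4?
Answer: 69696/169 ≈ 412.40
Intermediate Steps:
c = -3/4 (c = -5/8 + (1/8)*(-1) = -5/8 - 1/8 = -3/4 ≈ -0.75000)
((2 + (-3/c + z(6)/(-13))) + l)**2 = ((2 + (-3/(-3/4) + 4/(-13))) - 26)**2 = ((2 + (-3*(-4/3) + 4*(-1/13))) - 26)**2 = ((2 + (4 - 4/13)) - 26)**2 = ((2 + 48/13) - 26)**2 = (74/13 - 26)**2 = (-264/13)**2 = 69696/169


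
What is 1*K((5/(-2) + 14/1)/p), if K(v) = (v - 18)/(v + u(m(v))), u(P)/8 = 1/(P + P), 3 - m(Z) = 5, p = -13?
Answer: 491/75 ≈ 6.5467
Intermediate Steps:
m(Z) = -2 (m(Z) = 3 - 1*5 = 3 - 5 = -2)
u(P) = 4/P (u(P) = 8/(P + P) = 8/((2*P)) = 8*(1/(2*P)) = 4/P)
K(v) = (-18 + v)/(-2 + v) (K(v) = (v - 18)/(v + 4/(-2)) = (-18 + v)/(v + 4*(-1/2)) = (-18 + v)/(v - 2) = (-18 + v)/(-2 + v))
1*K((5/(-2) + 14/1)/p) = 1*((-18 + (5/(-2) + 14/1)/(-13))/(-2 + (5/(-2) + 14/1)/(-13))) = 1*((-18 + (5*(-1/2) + 14*1)*(-1/13))/(-2 + (5*(-1/2) + 14*1)*(-1/13))) = 1*((-18 + (-5/2 + 14)*(-1/13))/(-2 + (-5/2 + 14)*(-1/13))) = 1*((-18 + (23/2)*(-1/13))/(-2 + (23/2)*(-1/13))) = 1*((-18 - 23/26)/(-2 - 23/26)) = 1*(-491/26/(-75/26)) = 1*(-26/75*(-491/26)) = 1*(491/75) = 491/75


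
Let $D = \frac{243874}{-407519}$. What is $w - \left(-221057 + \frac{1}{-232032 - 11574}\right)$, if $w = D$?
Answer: $\frac{21945169460022173}{99274073514} \approx 2.2106 \cdot 10^{5}$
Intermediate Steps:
$D = - \frac{243874}{407519}$ ($D = 243874 \left(- \frac{1}{407519}\right) = - \frac{243874}{407519} \approx -0.59844$)
$w = - \frac{243874}{407519} \approx -0.59844$
$w - \left(-221057 + \frac{1}{-232032 - 11574}\right) = - \frac{243874}{407519} - \left(-221057 + \frac{1}{-232032 - 11574}\right) = - \frac{243874}{407519} - \left(-221057 + \frac{1}{-243606}\right) = - \frac{243874}{407519} - \left(-221057 - \frac{1}{243606}\right) = - \frac{243874}{407519} - - \frac{53850811543}{243606} = - \frac{243874}{407519} + \frac{53850811543}{243606} = \frac{21945169460022173}{99274073514}$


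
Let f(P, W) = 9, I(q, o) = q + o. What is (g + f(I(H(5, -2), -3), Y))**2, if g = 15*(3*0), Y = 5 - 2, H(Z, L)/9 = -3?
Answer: 81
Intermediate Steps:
H(Z, L) = -27 (H(Z, L) = 9*(-3) = -27)
I(q, o) = o + q
Y = 3
g = 0 (g = 15*0 = 0)
(g + f(I(H(5, -2), -3), Y))**2 = (0 + 9)**2 = 9**2 = 81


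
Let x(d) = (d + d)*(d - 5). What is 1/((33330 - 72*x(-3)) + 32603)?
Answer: 1/62477 ≈ 1.6006e-5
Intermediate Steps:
x(d) = 2*d*(-5 + d) (x(d) = (2*d)*(-5 + d) = 2*d*(-5 + d))
1/((33330 - 72*x(-3)) + 32603) = 1/((33330 - 144*(-3)*(-5 - 3)) + 32603) = 1/((33330 - 144*(-3)*(-8)) + 32603) = 1/((33330 - 72*48) + 32603) = 1/((33330 - 3456) + 32603) = 1/(29874 + 32603) = 1/62477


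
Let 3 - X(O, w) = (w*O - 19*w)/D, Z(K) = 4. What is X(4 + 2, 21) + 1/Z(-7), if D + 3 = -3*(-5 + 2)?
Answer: 195/4 ≈ 48.750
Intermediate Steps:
D = 6 (D = -3 - 3*(-5 + 2) = -3 - 3*(-3) = -3 + 9 = 6)
X(O, w) = 3 + 19*w/6 - O*w/6 (X(O, w) = 3 - (w*O - 19*w)/6 = 3 - (O*w - 19*w)/6 = 3 - (-19*w + O*w)/6 = 3 - (-19*w/6 + O*w/6) = 3 + (19*w/6 - O*w/6) = 3 + 19*w/6 - O*w/6)
X(4 + 2, 21) + 1/Z(-7) = (3 + (19/6)*21 - ⅙*(4 + 2)*21) + 1/4 = (3 + 133/2 - ⅙*6*21) + ¼ = (3 + 133/2 - 21) + ¼ = 97/2 + ¼ = 195/4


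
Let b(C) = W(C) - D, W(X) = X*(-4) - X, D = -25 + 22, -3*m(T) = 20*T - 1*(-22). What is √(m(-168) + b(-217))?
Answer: √19806/3 ≈ 46.911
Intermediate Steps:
m(T) = -22/3 - 20*T/3 (m(T) = -(20*T - 1*(-22))/3 = -(20*T + 22)/3 = -(22 + 20*T)/3 = -22/3 - 20*T/3)
D = -3
W(X) = -5*X (W(X) = -4*X - X = -5*X)
b(C) = 3 - 5*C (b(C) = -5*C - 1*(-3) = -5*C + 3 = 3 - 5*C)
√(m(-168) + b(-217)) = √((-22/3 - 20/3*(-168)) + (3 - 5*(-217))) = √((-22/3 + 1120) + (3 + 1085)) = √(3338/3 + 1088) = √(6602/3) = √19806/3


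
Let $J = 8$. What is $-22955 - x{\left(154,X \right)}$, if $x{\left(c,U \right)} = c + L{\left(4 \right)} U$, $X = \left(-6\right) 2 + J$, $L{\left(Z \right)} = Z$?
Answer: $-23093$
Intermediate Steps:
$X = -4$ ($X = \left(-6\right) 2 + 8 = -12 + 8 = -4$)
$x{\left(c,U \right)} = c + 4 U$
$-22955 - x{\left(154,X \right)} = -22955 - \left(154 + 4 \left(-4\right)\right) = -22955 - \left(154 - 16\right) = -22955 - 138 = -23093$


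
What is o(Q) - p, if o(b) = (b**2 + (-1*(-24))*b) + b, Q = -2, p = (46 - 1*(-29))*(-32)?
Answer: 2354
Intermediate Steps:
p = -2400 (p = (46 + 29)*(-32) = 75*(-32) = -2400)
o(b) = b**2 + 25*b (o(b) = (b**2 + 24*b) + b = b**2 + 25*b)
o(Q) - p = -2*(25 - 2) - 1*(-2400) = -2*23 + 2400 = -46 + 2400 = 2354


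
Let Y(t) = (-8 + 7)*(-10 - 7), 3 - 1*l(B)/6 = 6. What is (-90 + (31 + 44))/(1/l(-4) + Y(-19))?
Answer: -54/61 ≈ -0.88525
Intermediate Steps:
l(B) = -18 (l(B) = 18 - 6*6 = 18 - 36 = -18)
Y(t) = 17 (Y(t) = -1*(-17) = 17)
(-90 + (31 + 44))/(1/l(-4) + Y(-19)) = (-90 + (31 + 44))/(1/(-18) + 17) = (-90 + 75)/(-1/18 + 17) = -15/305/18 = -15*18/305 = -54/61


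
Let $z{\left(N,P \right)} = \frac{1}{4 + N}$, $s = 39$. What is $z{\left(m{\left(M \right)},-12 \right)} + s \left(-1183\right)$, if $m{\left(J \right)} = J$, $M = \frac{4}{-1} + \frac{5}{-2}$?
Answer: $- \frac{230687}{5} \approx -46137.0$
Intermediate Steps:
$M = - \frac{13}{2}$ ($M = 4 \left(-1\right) + 5 \left(- \frac{1}{2}\right) = -4 - \frac{5}{2} = - \frac{13}{2} \approx -6.5$)
$z{\left(m{\left(M \right)},-12 \right)} + s \left(-1183\right) = \frac{1}{4 - \frac{13}{2}} + 39 \left(-1183\right) = \frac{1}{- \frac{5}{2}} - 46137 = - \frac{2}{5} - 46137 = - \frac{230687}{5}$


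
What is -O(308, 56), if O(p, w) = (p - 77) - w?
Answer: -175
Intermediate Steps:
O(p, w) = -77 + p - w (O(p, w) = (-77 + p) - w = -77 + p - w)
-O(308, 56) = -(-77 + 308 - 1*56) = -(-77 + 308 - 56) = -1*175 = -175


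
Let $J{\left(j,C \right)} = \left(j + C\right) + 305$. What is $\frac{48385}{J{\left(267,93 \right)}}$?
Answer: $\frac{9677}{133} \approx 72.759$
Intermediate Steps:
$J{\left(j,C \right)} = 305 + C + j$ ($J{\left(j,C \right)} = \left(C + j\right) + 305 = 305 + C + j$)
$\frac{48385}{J{\left(267,93 \right)}} = \frac{48385}{305 + 93 + 267} = \frac{48385}{665} = 48385 \cdot \frac{1}{665} = \frac{9677}{133}$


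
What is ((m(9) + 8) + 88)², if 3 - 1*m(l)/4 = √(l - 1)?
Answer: 11792 - 1728*√2 ≈ 9348.2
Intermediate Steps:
m(l) = 12 - 4*√(-1 + l) (m(l) = 12 - 4*√(l - 1) = 12 - 4*√(-1 + l))
((m(9) + 8) + 88)² = (((12 - 4*√(-1 + 9)) + 8) + 88)² = (((12 - 8*√2) + 8) + 88)² = ((20 - 8*√2) + 88)² = (108 - 8*√2)²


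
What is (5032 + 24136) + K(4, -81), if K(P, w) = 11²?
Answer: 29289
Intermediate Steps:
K(P, w) = 121
(5032 + 24136) + K(4, -81) = (5032 + 24136) + 121 = 29168 + 121 = 29289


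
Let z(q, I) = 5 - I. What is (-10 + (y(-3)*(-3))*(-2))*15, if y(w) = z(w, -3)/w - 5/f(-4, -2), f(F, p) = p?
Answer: -165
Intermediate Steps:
y(w) = 5/2 + 8/w (y(w) = (5 - 1*(-3))/w - 5/(-2) = (5 + 3)/w - 5*(-1/2) = 8/w + 5/2 = 5/2 + 8/w)
(-10 + (y(-3)*(-3))*(-2))*15 = (-10 + ((5/2 + 8/(-3))*(-3))*(-2))*15 = (-10 + ((5/2 + 8*(-1/3))*(-3))*(-2))*15 = (-10 + ((5/2 - 8/3)*(-3))*(-2))*15 = (-10 - 1/6*(-3)*(-2))*15 = (-10 + (1/2)*(-2))*15 = (-10 - 1)*15 = -11*15 = -165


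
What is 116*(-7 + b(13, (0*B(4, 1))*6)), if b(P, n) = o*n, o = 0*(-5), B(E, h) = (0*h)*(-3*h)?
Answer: -812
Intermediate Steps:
B(E, h) = 0 (B(E, h) = 0*(-3*h) = 0)
o = 0
b(P, n) = 0 (b(P, n) = 0*n = 0)
116*(-7 + b(13, (0*B(4, 1))*6)) = 116*(-7 + 0) = 116*(-7) = -812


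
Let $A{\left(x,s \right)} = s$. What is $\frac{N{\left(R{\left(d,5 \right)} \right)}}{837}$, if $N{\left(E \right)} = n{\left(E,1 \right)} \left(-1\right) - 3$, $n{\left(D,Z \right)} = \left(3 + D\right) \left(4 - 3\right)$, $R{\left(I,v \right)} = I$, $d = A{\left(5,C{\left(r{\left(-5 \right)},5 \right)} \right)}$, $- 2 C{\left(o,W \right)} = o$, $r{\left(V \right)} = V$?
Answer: $- \frac{17}{1674} \approx -0.010155$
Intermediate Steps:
$C{\left(o,W \right)} = - \frac{o}{2}$
$d = \frac{5}{2}$ ($d = \left(- \frac{1}{2}\right) \left(-5\right) = \frac{5}{2} \approx 2.5$)
$n{\left(D,Z \right)} = 3 + D$ ($n{\left(D,Z \right)} = \left(3 + D\right) 1 = 3 + D$)
$N{\left(E \right)} = -6 - E$ ($N{\left(E \right)} = \left(3 + E\right) \left(-1\right) - 3 = \left(-3 - E\right) - 3 = -6 - E$)
$\frac{N{\left(R{\left(d,5 \right)} \right)}}{837} = \frac{-6 - \frac{5}{2}}{837} = \left(-6 - \frac{5}{2}\right) \frac{1}{837} = \left(- \frac{17}{2}\right) \frac{1}{837} = - \frac{17}{1674}$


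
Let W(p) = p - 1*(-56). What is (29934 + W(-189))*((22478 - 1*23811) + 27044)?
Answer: 766213511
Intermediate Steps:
W(p) = 56 + p (W(p) = p + 56 = 56 + p)
(29934 + W(-189))*((22478 - 1*23811) + 27044) = (29934 + (56 - 189))*((22478 - 1*23811) + 27044) = (29934 - 133)*((22478 - 23811) + 27044) = 29801*(-1333 + 27044) = 29801*25711 = 766213511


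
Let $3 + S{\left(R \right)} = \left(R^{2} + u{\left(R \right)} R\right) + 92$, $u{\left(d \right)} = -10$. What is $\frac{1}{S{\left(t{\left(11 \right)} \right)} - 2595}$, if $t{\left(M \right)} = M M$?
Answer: $\frac{1}{10925} \approx 9.1533 \cdot 10^{-5}$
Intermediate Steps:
$t{\left(M \right)} = M^{2}$
$S{\left(R \right)} = 89 + R^{2} - 10 R$ ($S{\left(R \right)} = -3 + \left(\left(R^{2} - 10 R\right) + 92\right) = -3 + \left(92 + R^{2} - 10 R\right) = 89 + R^{2} - 10 R$)
$\frac{1}{S{\left(t{\left(11 \right)} \right)} - 2595} = \frac{1}{\left(89 + \left(11^{2}\right)^{2} - 10 \cdot 11^{2}\right) - 2595} = \frac{1}{\left(89 + 121^{2} - 1210\right) - 2595} = \frac{1}{\left(89 + 14641 - 1210\right) - 2595} = \frac{1}{13520 - 2595} = \frac{1}{10925}$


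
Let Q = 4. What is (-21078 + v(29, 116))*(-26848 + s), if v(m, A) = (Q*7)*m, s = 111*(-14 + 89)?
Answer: 375387118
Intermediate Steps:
s = 8325 (s = 111*75 = 8325)
v(m, A) = 28*m (v(m, A) = (4*7)*m = 28*m)
(-21078 + v(29, 116))*(-26848 + s) = (-21078 + 28*29)*(-26848 + 8325) = (-21078 + 812)*(-18523) = -20266*(-18523) = 375387118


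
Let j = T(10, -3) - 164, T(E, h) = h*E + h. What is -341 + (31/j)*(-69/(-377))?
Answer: -25327868/74269 ≈ -341.03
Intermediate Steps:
T(E, h) = h + E*h (T(E, h) = E*h + h = h + E*h)
j = -197 (j = -3*(1 + 10) - 164 = -3*11 - 164 = -33 - 164 = -197)
-341 + (31/j)*(-69/(-377)) = -341 + (31/(-197))*(-69/(-377)) = -341 + (31*(-1/197))*(-69*(-1/377)) = -341 - 31/197*69/377 = -341 - 2139/74269 = -25327868/74269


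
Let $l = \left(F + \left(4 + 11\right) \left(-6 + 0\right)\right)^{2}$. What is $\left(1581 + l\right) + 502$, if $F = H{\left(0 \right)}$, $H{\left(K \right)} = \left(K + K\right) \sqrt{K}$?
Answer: $10183$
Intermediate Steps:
$H{\left(K \right)} = 2 K^{\frac{3}{2}}$ ($H{\left(K \right)} = 2 K \sqrt{K} = 2 K^{\frac{3}{2}}$)
$F = 0$ ($F = 2 \cdot 0^{\frac{3}{2}} = 2 \cdot 0 = 0$)
$l = 8100$ ($l = \left(0 + \left(4 + 11\right) \left(-6 + 0\right)\right)^{2} = \left(0 + 15 \left(-6\right)\right)^{2} = \left(0 - 90\right)^{2} = \left(-90\right)^{2} = 8100$)
$\left(1581 + l\right) + 502 = \left(1581 + 8100\right) + 502 = 9681 + 502 = 10183$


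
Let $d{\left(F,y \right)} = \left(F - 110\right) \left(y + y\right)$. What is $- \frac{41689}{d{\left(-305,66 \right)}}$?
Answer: $\frac{41689}{54780} \approx 0.76103$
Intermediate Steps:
$d{\left(F,y \right)} = 2 y \left(-110 + F\right)$ ($d{\left(F,y \right)} = \left(-110 + F\right) 2 y = 2 y \left(-110 + F\right)$)
$- \frac{41689}{d{\left(-305,66 \right)}} = - \frac{41689}{2 \cdot 66 \left(-110 - 305\right)} = - \frac{41689}{2 \cdot 66 \left(-415\right)} = - \frac{41689}{-54780} = \left(-41689\right) \left(- \frac{1}{54780}\right) = \frac{41689}{54780}$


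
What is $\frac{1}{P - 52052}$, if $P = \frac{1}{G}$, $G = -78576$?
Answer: $- \frac{78576}{4090037953} \approx -1.9212 \cdot 10^{-5}$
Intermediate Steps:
$P = - \frac{1}{78576}$ ($P = \frac{1}{-78576} = - \frac{1}{78576} \approx -1.2727 \cdot 10^{-5}$)
$\frac{1}{P - 52052} = \frac{1}{- \frac{1}{78576} - 52052} = \frac{1}{- \frac{4090037953}{78576}} = - \frac{78576}{4090037953}$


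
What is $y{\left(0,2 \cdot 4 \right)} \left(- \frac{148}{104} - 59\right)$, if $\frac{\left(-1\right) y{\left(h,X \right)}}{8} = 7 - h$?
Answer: $\frac{43988}{13} \approx 3383.7$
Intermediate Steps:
$y{\left(h,X \right)} = -56 + 8 h$ ($y{\left(h,X \right)} = - 8 \left(7 - h\right) = -56 + 8 h$)
$y{\left(0,2 \cdot 4 \right)} \left(- \frac{148}{104} - 59\right) = \left(-56 + 8 \cdot 0\right) \left(- \frac{148}{104} - 59\right) = \left(-56 + 0\right) \left(\left(-148\right) \frac{1}{104} - 59\right) = - 56 \left(- \frac{37}{26} - 59\right) = \left(-56\right) \left(- \frac{1571}{26}\right) = \frac{43988}{13}$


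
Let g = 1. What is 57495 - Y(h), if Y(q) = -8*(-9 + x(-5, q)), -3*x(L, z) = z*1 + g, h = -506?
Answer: 176309/3 ≈ 58770.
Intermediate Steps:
x(L, z) = -⅓ - z/3 (x(L, z) = -(z*1 + 1)/3 = -(z + 1)/3 = -(1 + z)/3 = -⅓ - z/3)
Y(q) = 224/3 + 8*q/3 (Y(q) = -8*(-9 + (-⅓ - q/3)) = -8*(-28/3 - q/3) = 224/3 + 8*q/3)
57495 - Y(h) = 57495 - (224/3 + (8/3)*(-506)) = 57495 - (224/3 - 4048/3) = 57495 - 1*(-3824/3) = 57495 + 3824/3 = 176309/3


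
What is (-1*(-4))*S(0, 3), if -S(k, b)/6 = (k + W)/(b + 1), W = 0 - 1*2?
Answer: 12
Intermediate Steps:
W = -2 (W = 0 - 2 = -2)
S(k, b) = -6*(-2 + k)/(1 + b) (S(k, b) = -6*(k - 2)/(b + 1) = -6*(-2 + k)/(1 + b))
(-1*(-4))*S(0, 3) = (-1*(-4))*(6*(2 - 1*0)/(1 + 3)) = 4*(6*(2 + 0)/4) = 4*(6*(1/4)*2) = 4*3 = 12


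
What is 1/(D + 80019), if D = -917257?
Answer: -1/837238 ≈ -1.1944e-6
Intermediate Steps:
1/(D + 80019) = 1/(-917257 + 80019) = 1/(-837238) = -1/837238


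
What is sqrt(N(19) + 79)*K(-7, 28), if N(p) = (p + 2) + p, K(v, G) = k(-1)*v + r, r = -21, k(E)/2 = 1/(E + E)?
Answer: -14*sqrt(119) ≈ -152.72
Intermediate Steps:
k(E) = 1/E (k(E) = 2/(E + E) = 2/((2*E)) = 2*(1/(2*E)) = 1/E)
K(v, G) = -21 - v (K(v, G) = v/(-1) - 21 = -v - 21 = -21 - v)
N(p) = 2 + 2*p (N(p) = (2 + p) + p = 2 + 2*p)
sqrt(N(19) + 79)*K(-7, 28) = sqrt((2 + 2*19) + 79)*(-21 - 1*(-7)) = sqrt((2 + 38) + 79)*(-21 + 7) = sqrt(40 + 79)*(-14) = sqrt(119)*(-14) = -14*sqrt(119)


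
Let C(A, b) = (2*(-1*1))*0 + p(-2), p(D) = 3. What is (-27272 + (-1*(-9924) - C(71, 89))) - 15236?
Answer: -32587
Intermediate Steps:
C(A, b) = 3 (C(A, b) = (2*(-1*1))*0 + 3 = (2*(-1))*0 + 3 = -2*0 + 3 = 0 + 3 = 3)
(-27272 + (-1*(-9924) - C(71, 89))) - 15236 = (-27272 + (-1*(-9924) - 1*3)) - 15236 = (-27272 + (9924 - 3)) - 15236 = (-27272 + 9921) - 15236 = -17351 - 15236 = -32587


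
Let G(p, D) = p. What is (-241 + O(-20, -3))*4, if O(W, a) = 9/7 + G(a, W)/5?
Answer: -33644/35 ≈ -961.26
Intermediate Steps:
O(W, a) = 9/7 + a/5
(-241 + O(-20, -3))*4 = (-241 + (9/7 + (⅕)*(-3)))*4 = (-241 + (9/7 - ⅗))*4 = (-241 + 24/35)*4 = -8411/35*4 = -33644/35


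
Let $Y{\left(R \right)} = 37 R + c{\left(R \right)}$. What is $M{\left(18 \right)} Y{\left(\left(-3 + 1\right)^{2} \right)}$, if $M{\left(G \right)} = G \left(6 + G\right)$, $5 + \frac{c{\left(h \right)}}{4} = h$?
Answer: $62208$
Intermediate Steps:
$c{\left(h \right)} = -20 + 4 h$
$Y{\left(R \right)} = -20 + 41 R$ ($Y{\left(R \right)} = 37 R + \left(-20 + 4 R\right) = -20 + 41 R$)
$M{\left(18 \right)} Y{\left(\left(-3 + 1\right)^{2} \right)} = 18 \left(6 + 18\right) \left(-20 + 41 \left(-3 + 1\right)^{2}\right) = 18 \cdot 24 \left(-20 + 41 \left(-2\right)^{2}\right) = 432 \left(-20 + 41 \cdot 4\right) = 432 \left(-20 + 164\right) = 432 \cdot 144 = 62208$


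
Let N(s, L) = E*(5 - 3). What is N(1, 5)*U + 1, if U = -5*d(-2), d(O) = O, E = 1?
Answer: 21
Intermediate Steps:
U = 10 (U = -5*(-2) = 10)
N(s, L) = 2 (N(s, L) = 1*(5 - 3) = 1*2 = 2)
N(1, 5)*U + 1 = 2*10 + 1 = 20 + 1 = 21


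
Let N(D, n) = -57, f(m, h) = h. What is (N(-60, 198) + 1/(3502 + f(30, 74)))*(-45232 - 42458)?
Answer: 2978990065/596 ≈ 4.9983e+6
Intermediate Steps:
(N(-60, 198) + 1/(3502 + f(30, 74)))*(-45232 - 42458) = (-57 + 1/(3502 + 74))*(-45232 - 42458) = (-57 + 1/3576)*(-87690) = -203831/3576*(-87690) = 2978990065/596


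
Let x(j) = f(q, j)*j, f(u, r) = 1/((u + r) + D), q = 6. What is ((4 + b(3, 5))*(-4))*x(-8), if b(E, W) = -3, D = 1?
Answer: -32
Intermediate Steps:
f(u, r) = 1/(1 + r + u) (f(u, r) = 1/((u + r) + 1) = 1/((r + u) + 1) = 1/(1 + r + u))
x(j) = j/(7 + j) (x(j) = j/(1 + j + 6) = j/(7 + j))
((4 + b(3, 5))*(-4))*x(-8) = ((4 - 3)*(-4))*(-8/(7 - 8)) = (1*(-4))*(-8/(-1)) = -(-32)*(-1) = -4*8 = -32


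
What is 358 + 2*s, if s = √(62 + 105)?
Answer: 358 + 2*√167 ≈ 383.85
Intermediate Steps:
s = √167 ≈ 12.923
358 + 2*s = 358 + 2*√167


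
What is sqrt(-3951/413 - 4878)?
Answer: 3*I*sqrt(92629705)/413 ≈ 69.911*I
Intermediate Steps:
sqrt(-3951/413 - 4878) = sqrt(-2018565/413) = 3*I*sqrt(92629705)/413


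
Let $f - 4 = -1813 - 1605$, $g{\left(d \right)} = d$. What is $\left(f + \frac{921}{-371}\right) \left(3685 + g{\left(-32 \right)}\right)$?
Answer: $- \frac{4630232295}{371} \approx -1.248 \cdot 10^{7}$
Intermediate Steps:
$f = -3414$ ($f = 4 - 3418 = -3414$)
$\left(f + \frac{921}{-371}\right) \left(3685 + g{\left(-32 \right)}\right) = \left(-3414 + \frac{921}{-371}\right) \left(3685 - 32\right) = \left(-3414 + 921 \left(- \frac{1}{371}\right)\right) 3653 = \left(-3414 - \frac{921}{371}\right) 3653 = \left(- \frac{1267515}{371}\right) 3653 = - \frac{4630232295}{371}$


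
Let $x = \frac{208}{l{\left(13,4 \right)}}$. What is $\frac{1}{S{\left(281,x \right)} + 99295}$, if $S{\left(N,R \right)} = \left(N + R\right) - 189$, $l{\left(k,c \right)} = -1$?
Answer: $\frac{1}{99179} \approx 1.0083 \cdot 10^{-5}$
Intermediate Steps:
$x = -208$ ($x = \frac{208}{-1} = 208 \left(-1\right) = -208$)
$S{\left(N,R \right)} = -189 + N + R$
$\frac{1}{S{\left(281,x \right)} + 99295} = \frac{1}{\left(-189 + 281 - 208\right) + 99295} = \frac{1}{-116 + 99295} = \frac{1}{99179}$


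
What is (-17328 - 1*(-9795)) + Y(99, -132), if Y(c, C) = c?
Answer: -7434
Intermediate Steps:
(-17328 - 1*(-9795)) + Y(99, -132) = (-17328 - 1*(-9795)) + 99 = (-17328 + 9795) + 99 = -7533 + 99 = -7434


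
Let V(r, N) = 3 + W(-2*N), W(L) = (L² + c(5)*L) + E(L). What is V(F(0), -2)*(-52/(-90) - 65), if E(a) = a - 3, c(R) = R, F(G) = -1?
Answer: -23192/9 ≈ -2576.9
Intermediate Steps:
E(a) = -3 + a
W(L) = -3 + L² + 6*L (W(L) = (L² + 5*L) + (-3 + L) = -3 + L² + 6*L)
V(r, N) = -12*N + 4*N² (V(r, N) = 3 + (-3 + (-2*N)² + 6*(-2*N)) = 3 + (-3 + 4*N² - 12*N) = 3 + (-3 - 12*N + 4*N²) = -12*N + 4*N²)
V(F(0), -2)*(-52/(-90) - 65) = (4*(-2)*(-3 - 2))*(-52/(-90) - 65) = (4*(-2)*(-5))*(-52*(-1/90) - 65) = 40*(26/45 - 65) = 40*(-2899/45) = -23192/9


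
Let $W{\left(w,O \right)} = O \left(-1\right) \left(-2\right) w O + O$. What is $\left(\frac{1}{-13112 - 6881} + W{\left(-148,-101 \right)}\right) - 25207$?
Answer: $- \frac{60874766373}{19993} \approx -3.0448 \cdot 10^{6}$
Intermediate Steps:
$W{\left(w,O \right)} = O + 2 w O^{2}$ ($W{\left(w,O \right)} = - O \left(-2\right) w O + O = 2 O w O + O = 2 w O^{2} + O = O + 2 w O^{2}$)
$\left(\frac{1}{-13112 - 6881} + W{\left(-148,-101 \right)}\right) - 25207 = \left(\frac{1}{-13112 - 6881} - 101 \left(1 + 2 \left(-101\right) \left(-148\right)\right)\right) - 25207 = \left(\frac{1}{-19993} - 101 \left(1 + 29896\right)\right) - 25207 = \left(- \frac{1}{19993} - 3019597\right) - 25207 = - \frac{60370802822}{19993} - 25207 = - \frac{60874766373}{19993}$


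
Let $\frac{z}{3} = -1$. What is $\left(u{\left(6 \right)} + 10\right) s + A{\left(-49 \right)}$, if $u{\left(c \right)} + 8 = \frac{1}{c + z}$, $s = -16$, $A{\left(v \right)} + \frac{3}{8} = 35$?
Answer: $- \frac{65}{24} \approx -2.7083$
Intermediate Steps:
$A{\left(v \right)} = \frac{277}{8}$ ($A{\left(v \right)} = - \frac{3}{8} + 35 = \frac{277}{8}$)
$z = -3$ ($z = 3 \left(-1\right) = -3$)
$u{\left(c \right)} = -8 + \frac{1}{-3 + c}$ ($u{\left(c \right)} = -8 + \frac{1}{c - 3} = -8 + \frac{1}{-3 + c}$)
$\left(u{\left(6 \right)} + 10\right) s + A{\left(-49 \right)} = \left(\frac{25 - 48}{-3 + 6} + 10\right) \left(-16\right) + \frac{277}{8} = \left(\frac{25 - 48}{3} + 10\right) \left(-16\right) + \frac{277}{8} = \left(\frac{1}{3} \left(-23\right) + 10\right) \left(-16\right) + \frac{277}{8} = \left(- \frac{23}{3} + 10\right) \left(-16\right) + \frac{277}{8} = \frac{7}{3} \left(-16\right) + \frac{277}{8} = - \frac{112}{3} + \frac{277}{8} = - \frac{65}{24}$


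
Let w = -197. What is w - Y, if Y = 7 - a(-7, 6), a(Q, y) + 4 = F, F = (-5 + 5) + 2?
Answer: -206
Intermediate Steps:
F = 2 (F = 0 + 2 = 2)
a(Q, y) = -2 (a(Q, y) = -4 + 2 = -2)
Y = 9 (Y = 7 - 1*(-2) = 7 + 2 = 9)
w - Y = -197 - 1*9 = -197 - 9 = -206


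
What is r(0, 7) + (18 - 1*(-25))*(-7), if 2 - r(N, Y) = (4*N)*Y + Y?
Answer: -306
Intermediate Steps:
r(N, Y) = 2 - Y - 4*N*Y (r(N, Y) = 2 - ((4*N)*Y + Y) = 2 - (4*N*Y + Y) = 2 - (Y + 4*N*Y) = 2 + (-Y - 4*N*Y) = 2 - Y - 4*N*Y)
r(0, 7) + (18 - 1*(-25))*(-7) = (2 - 1*7 - 4*0*7) + (18 - 1*(-25))*(-7) = (2 - 7 + 0) + (18 + 25)*(-7) = -5 + 43*(-7) = -5 - 301 = -306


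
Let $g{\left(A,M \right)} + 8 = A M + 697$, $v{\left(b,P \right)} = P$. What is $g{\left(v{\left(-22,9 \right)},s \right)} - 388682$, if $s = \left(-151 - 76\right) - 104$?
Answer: $-390972$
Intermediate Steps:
$s = -331$ ($s = -227 - 104 = -331$)
$g{\left(A,M \right)} = 689 + A M$ ($g{\left(A,M \right)} = -8 + \left(A M + 697\right) = -8 + \left(697 + A M\right) = 689 + A M$)
$g{\left(v{\left(-22,9 \right)},s \right)} - 388682 = \left(689 + 9 \left(-331\right)\right) - 388682 = \left(689 - 2979\right) - 388682 = -2290 - 388682 = -390972$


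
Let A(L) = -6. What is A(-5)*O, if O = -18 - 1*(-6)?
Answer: 72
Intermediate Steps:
O = -12 (O = -18 + 6 = -12)
A(-5)*O = -6*(-12) = 72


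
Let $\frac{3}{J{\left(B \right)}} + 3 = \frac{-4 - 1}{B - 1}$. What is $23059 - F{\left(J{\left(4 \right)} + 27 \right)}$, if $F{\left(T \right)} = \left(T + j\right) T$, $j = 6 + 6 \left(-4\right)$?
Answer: $\frac{4476391}{196} \approx 22839.0$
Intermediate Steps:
$j = -18$ ($j = 6 - 24 = -18$)
$J{\left(B \right)} = \frac{3}{-3 - \frac{5}{-1 + B}}$ ($J{\left(B \right)} = \frac{3}{-3 + \frac{-4 - 1}{B - 1}} = \frac{3}{-3 - \frac{5}{-1 + B}}$)
$F{\left(T \right)} = T \left(-18 + T\right)$ ($F{\left(T \right)} = \left(T - 18\right) T = \left(-18 + T\right) T = T \left(-18 + T\right)$)
$23059 - F{\left(J{\left(4 \right)} + 27 \right)} = 23059 - \left(\frac{3 \left(1 - 4\right)}{2 + 3 \cdot 4} + 27\right) \left(-18 + \left(\frac{3 \left(1 - 4\right)}{2 + 3 \cdot 4} + 27\right)\right) = 23059 - \left(\frac{3 \left(1 - 4\right)}{2 + 12} + 27\right) \left(-18 + \left(\frac{3 \left(1 - 4\right)}{2 + 12} + 27\right)\right) = 23059 - \left(3 \cdot \frac{1}{14} \left(-3\right) + 27\right) \left(-18 + \left(3 \cdot \frac{1}{14} \left(-3\right) + 27\right)\right) = 23059 - \left(- \frac{9}{14} + 27\right) \left(-18 + \left(- \frac{9}{14} + 27\right)\right) = 23059 - \frac{369 \left(-18 + \frac{369}{14}\right)}{14} = 23059 - \frac{369}{14} \cdot \frac{117}{14} = 23059 - \frac{43173}{196} = \frac{4476391}{196}$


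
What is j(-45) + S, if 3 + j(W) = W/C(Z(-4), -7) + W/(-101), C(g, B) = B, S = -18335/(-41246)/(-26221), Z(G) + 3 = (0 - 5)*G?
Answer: 2962246668629/764628535762 ≈ 3.8741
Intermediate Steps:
Z(G) = -3 - 5*G (Z(G) = -3 + (0 - 5)*G = -3 - 5*G)
S = -18335/1081511366 (S = -18335*(-1/41246)*(-1/26221) = (18335/41246)*(-1/26221) = -18335/1081511366 ≈ -1.6953e-5)
j(W) = -3 - 108*W/707 (j(W) = -3 + (W/(-7) + W/(-101)) = -3 + (W*(-1/7) + W*(-1/101)) = -3 + (-W/7 - W/101) = -3 - 108*W/707)
j(-45) + S = (-3 - 108/707*(-45)) - 18335/1081511366 = (-3 + 4860/707) - 18335/1081511366 = 2739/707 - 18335/1081511366 = 2962246668629/764628535762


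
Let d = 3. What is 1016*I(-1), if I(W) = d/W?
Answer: -3048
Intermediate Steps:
I(W) = 3/W
1016*I(-1) = 1016*(3/(-1)) = 1016*(3*(-1)) = 1016*(-3) = -3048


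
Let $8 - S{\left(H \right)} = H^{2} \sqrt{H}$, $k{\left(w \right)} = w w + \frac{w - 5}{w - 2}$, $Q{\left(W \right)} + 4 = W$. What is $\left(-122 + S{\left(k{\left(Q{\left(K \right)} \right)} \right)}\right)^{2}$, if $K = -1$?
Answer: $\frac{216918289397}{16807} + \frac{7803300 \sqrt{1295}}{343} \approx 1.3725 \cdot 10^{7}$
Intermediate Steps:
$Q{\left(W \right)} = -4 + W$
$k{\left(w \right)} = w^{2} + \frac{-5 + w}{-2 + w}$
$S{\left(H \right)} = 8 - H^{\frac{5}{2}}$ ($S{\left(H \right)} = 8 - H^{2} \sqrt{H} = 8 - H^{\frac{5}{2}}$)
$\left(-122 + S{\left(k{\left(Q{\left(K \right)} \right)} \right)}\right)^{2} = \left(-122 + \left(8 - \left(\frac{-5 - 5 + \left(-4 - 1\right)^{3} - 2 \left(-4 - 1\right)^{2}}{-2 - 5}\right)^{\frac{5}{2}}\right)\right)^{2} = \left(-122 + \left(8 - \left(\frac{-5 - 5 + \left(-5\right)^{3} - 2 \left(-5\right)^{2}}{-2 - 5}\right)^{\frac{5}{2}}\right)\right)^{2} = \left(-122 + \left(8 - \left(\frac{-5 - 5 - 125 - 50}{-7}\right)^{\frac{5}{2}}\right)\right)^{2} = \left(-122 + \left(8 - \left(- \frac{-5 - 5 - 125 - 50}{7}\right)^{\frac{5}{2}}\right)\right)^{2} = \left(-122 + \left(8 - \left(\left(- \frac{1}{7}\right) \left(-185\right)\right)^{\frac{5}{2}}\right)\right)^{2} = \left(-122 + \left(8 - \left(\frac{185}{7}\right)^{\frac{5}{2}}\right)\right)^{2} = \left(-122 + \left(8 - \frac{34225 \sqrt{1295}}{343}\right)\right)^{2} = \left(-114 - \frac{34225 \sqrt{1295}}{343}\right)^{2}$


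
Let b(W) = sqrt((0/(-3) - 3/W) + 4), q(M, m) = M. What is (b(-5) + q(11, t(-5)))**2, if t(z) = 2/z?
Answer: (55 + sqrt(115))**2/25 ≈ 172.78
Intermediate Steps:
b(W) = sqrt(4 - 3/W) (b(W) = sqrt((0*(-1/3) - 3/W) + 4) = sqrt((0 - 3/W) + 4) = sqrt(-3/W + 4) = sqrt(4 - 3/W))
(b(-5) + q(11, t(-5)))**2 = (sqrt(4 - 3/(-5)) + 11)**2 = (sqrt(4 - 3*(-1/5)) + 11)**2 = (sqrt(4 + 3/5) + 11)**2 = (sqrt(23/5) + 11)**2 = (sqrt(115)/5 + 11)**2 = (11 + sqrt(115)/5)**2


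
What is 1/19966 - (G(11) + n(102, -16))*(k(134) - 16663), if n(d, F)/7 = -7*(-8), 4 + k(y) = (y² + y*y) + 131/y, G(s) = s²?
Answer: -98564020978/9983 ≈ -9.8732e+6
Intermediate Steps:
k(y) = -4 + 2*y² + 131/y (k(y) = -4 + ((y² + y*y) + 131/y) = -4 + ((y² + y²) + 131/y) = -4 + (2*y² + 131/y) = -4 + 2*y² + 131/y)
n(d, F) = 392 (n(d, F) = 7*(-7*(-8)) = 7*56 = 392)
1/19966 - (G(11) + n(102, -16))*(k(134) - 16663) = 1/19966 - (11² + 392)*((-4 + 2*134² + 131/134) - 16663) = 1/19966 - (121 + 392)*((-4 + 2*17956 + 131*(1/134)) - 16663) = 1/19966 - 513*((-4 + 35912 + 131/134) - 16663) = 1/19966 - 513*(4811803/134 - 16663) = 1/19966 - 513*2578961/134 = 1/19966 - 1*1323006993/134 = 1/19966 - 1323006993/134 = -98564020978/9983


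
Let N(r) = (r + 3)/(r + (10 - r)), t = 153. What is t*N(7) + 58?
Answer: 211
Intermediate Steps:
N(r) = 3/10 + r/10 (N(r) = (3 + r)/10 = (3 + r)*(⅒) = 3/10 + r/10)
t*N(7) + 58 = 153*(3/10 + (⅒)*7) + 58 = 153*(3/10 + 7/10) + 58 = 153*1 + 58 = 153 + 58 = 211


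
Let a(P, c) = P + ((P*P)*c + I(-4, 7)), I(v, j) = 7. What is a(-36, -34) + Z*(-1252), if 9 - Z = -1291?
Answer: -1671693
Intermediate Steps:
Z = 1300 (Z = 9 - 1*(-1291) = 9 + 1291 = 1300)
a(P, c) = 7 + P + c*P² (a(P, c) = P + ((P*P)*c + 7) = P + (P²*c + 7) = P + (c*P² + 7) = P + (7 + c*P²) = 7 + P + c*P²)
a(-36, -34) + Z*(-1252) = (7 - 36 - 34*(-36)²) + 1300*(-1252) = (7 - 36 - 34*1296) - 1627600 = (7 - 36 - 44064) - 1627600 = -44093 - 1627600 = -1671693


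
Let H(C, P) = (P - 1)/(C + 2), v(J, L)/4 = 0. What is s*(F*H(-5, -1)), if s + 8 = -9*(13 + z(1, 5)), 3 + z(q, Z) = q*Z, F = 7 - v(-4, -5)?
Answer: -2002/3 ≈ -667.33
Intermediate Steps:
v(J, L) = 0 (v(J, L) = 4*0 = 0)
H(C, P) = (-1 + P)/(2 + C)
F = 7 (F = 7 - 1*0 = 7 + 0 = 7)
z(q, Z) = -3 + Z*q (z(q, Z) = -3 + q*Z = -3 + Z*q)
s = -143 (s = -8 - 9*(13 + (-3 + 5*1)) = -8 - 9*(13 + (-3 + 5)) = -8 - 9*(13 + 2) = -8 - 9*15 = -8 - 135 = -143)
s*(F*H(-5, -1)) = -1001*(-1 - 1)/(2 - 5) = -1001*-2/(-3) = -1001*(-⅓*(-2)) = -1001*2/3 = -143*14/3 = -2002/3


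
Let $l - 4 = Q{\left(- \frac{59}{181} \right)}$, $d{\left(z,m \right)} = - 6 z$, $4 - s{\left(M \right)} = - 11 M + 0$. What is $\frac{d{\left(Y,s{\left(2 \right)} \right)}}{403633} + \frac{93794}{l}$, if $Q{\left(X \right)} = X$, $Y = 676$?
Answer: $\frac{6852359304722}{268415945} \approx 25529.0$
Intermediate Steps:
$s{\left(M \right)} = 4 + 11 M$ ($s{\left(M \right)} = 4 - \left(- 11 M + 0\right) = 4 - - 11 M = 4 + 11 M$)
$l = \frac{665}{181}$ ($l = 4 - \frac{59}{181} = \frac{665}{181} \approx 3.674$)
$\frac{d{\left(Y,s{\left(2 \right)} \right)}}{403633} + \frac{93794}{l} = \frac{\left(-6\right) 676}{403633} + \frac{93794}{\frac{665}{181}} = \left(-4056\right) \frac{1}{403633} + 93794 \cdot \frac{181}{665} = - \frac{4056}{403633} + \frac{16976714}{665} = \frac{6852359304722}{268415945}$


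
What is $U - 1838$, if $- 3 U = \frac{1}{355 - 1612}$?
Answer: $- \frac{6931097}{3771} \approx -1838.0$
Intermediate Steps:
$U = \frac{1}{3771}$ ($U = - \frac{1}{3 \left(355 - 1612\right)} = - \frac{1}{3 \left(-1257\right)} = \left(- \frac{1}{3}\right) \left(- \frac{1}{1257}\right) = \frac{1}{3771} \approx 0.00026518$)
$U - 1838 = \frac{1}{3771} - 1838 = - \frac{6931097}{3771}$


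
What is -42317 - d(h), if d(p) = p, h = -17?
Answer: -42300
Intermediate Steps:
-42317 - d(h) = -42317 - 1*(-17) = -42317 + 17 = -42300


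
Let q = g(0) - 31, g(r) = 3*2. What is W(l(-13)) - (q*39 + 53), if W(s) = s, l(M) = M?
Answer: 909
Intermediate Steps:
g(r) = 6
q = -25 (q = 6 - 31 = -25)
W(l(-13)) - (q*39 + 53) = -13 - (-25*39 + 53) = -13 - (-975 + 53) = -13 - 1*(-922) = -13 + 922 = 909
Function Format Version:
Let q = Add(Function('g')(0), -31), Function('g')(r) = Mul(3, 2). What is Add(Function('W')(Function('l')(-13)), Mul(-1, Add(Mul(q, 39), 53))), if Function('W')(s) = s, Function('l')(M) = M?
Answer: 909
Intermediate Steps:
Function('g')(r) = 6
q = -25 (q = Add(6, -31) = -25)
Add(Function('W')(Function('l')(-13)), Mul(-1, Add(Mul(q, 39), 53))) = Add(-13, Mul(-1, Add(Mul(-25, 39), 53))) = Add(-13, Mul(-1, Add(-975, 53))) = Add(-13, Mul(-1, -922)) = Add(-13, 922) = 909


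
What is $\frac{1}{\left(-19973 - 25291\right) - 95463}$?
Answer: $- \frac{1}{140727} \approx -7.106 \cdot 10^{-6}$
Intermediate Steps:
$\frac{1}{\left(-19973 - 25291\right) - 95463} = \frac{1}{-45264 - 95463} = \frac{1}{-140727} = - \frac{1}{140727}$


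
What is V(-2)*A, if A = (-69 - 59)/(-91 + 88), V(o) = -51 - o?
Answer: -6272/3 ≈ -2090.7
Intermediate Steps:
A = 128/3 (A = -128/(-3) = -128*(-1/3) = 128/3 ≈ 42.667)
V(-2)*A = (-51 - 1*(-2))*(128/3) = (-51 + 2)*(128/3) = -49*128/3 = -6272/3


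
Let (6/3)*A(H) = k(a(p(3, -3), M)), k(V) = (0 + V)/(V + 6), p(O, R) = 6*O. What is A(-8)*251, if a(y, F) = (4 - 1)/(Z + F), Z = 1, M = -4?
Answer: -251/10 ≈ -25.100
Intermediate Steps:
a(y, F) = 3/(1 + F) (a(y, F) = (4 - 1)/(1 + F) = 3/(1 + F))
k(V) = V/(6 + V)
A(H) = -1/10 (A(H) = ((3/(1 - 4))/(6 + 3/(1 - 4)))/2 = ((3/(-3))/(6 + 3/(-3)))/2 = ((3*(-1/3))/(6 + 3*(-1/3)))/2 = (-1/(6 - 1))/2 = (-1/5)/2 = (-1*1/5)/2 = (1/2)*(-1/5) = -1/10)
A(-8)*251 = -1/10*251 = -251/10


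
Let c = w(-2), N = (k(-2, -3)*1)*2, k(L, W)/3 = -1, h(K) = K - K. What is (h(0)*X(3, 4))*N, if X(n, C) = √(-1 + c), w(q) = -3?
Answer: 0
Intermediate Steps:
h(K) = 0
k(L, W) = -3 (k(L, W) = 3*(-1) = -3)
N = -6 (N = -3*1*2 = -3*2 = -6)
c = -3
X(n, C) = 2*I (X(n, C) = √(-1 - 3) = √(-4) = 2*I)
(h(0)*X(3, 4))*N = (0*(2*I))*(-6) = 0*(-6) = 0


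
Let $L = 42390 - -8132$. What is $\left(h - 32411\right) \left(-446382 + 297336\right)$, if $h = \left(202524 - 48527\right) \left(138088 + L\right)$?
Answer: $-4329092007811914$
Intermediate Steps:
$L = 50522$ ($L = 42390 + 8132 = 50522$)
$h = 29045374170$ ($h = \left(202524 - 48527\right) \left(138088 + 50522\right) = 153997 \cdot 188610 = 29045374170$)
$\left(h - 32411\right) \left(-446382 + 297336\right) = \left(29045374170 - 32411\right) \left(-446382 + 297336\right) = 29045341759 \left(-149046\right) = -4329092007811914$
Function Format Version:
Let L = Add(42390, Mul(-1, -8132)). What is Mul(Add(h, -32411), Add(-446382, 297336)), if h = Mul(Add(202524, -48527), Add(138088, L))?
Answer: -4329092007811914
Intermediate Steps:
L = 50522 (L = Add(42390, 8132) = 50522)
h = 29045374170 (h = Mul(Add(202524, -48527), Add(138088, 50522)) = Mul(153997, 188610) = 29045374170)
Mul(Add(h, -32411), Add(-446382, 297336)) = Mul(Add(29045374170, -32411), Add(-446382, 297336)) = Mul(29045341759, -149046) = -4329092007811914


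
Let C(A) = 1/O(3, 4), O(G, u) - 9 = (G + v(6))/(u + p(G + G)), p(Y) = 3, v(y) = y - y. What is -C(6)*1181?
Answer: -8267/66 ≈ -125.26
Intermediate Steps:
v(y) = 0
O(G, u) = 9 + G/(3 + u) (O(G, u) = 9 + (G + 0)/(u + 3) = 9 + G/(3 + u))
C(A) = 7/66 (C(A) = 1/((27 + 3 + 9*4)/(3 + 4)) = 1/((27 + 3 + 36)/7) = 1/((⅐)*66) = 1/(66/7) = 7/66)
-C(6)*1181 = -7*1181/66 = -1*8267/66 = -8267/66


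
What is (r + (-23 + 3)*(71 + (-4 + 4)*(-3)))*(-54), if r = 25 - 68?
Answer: 79002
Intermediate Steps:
r = -43
(r + (-23 + 3)*(71 + (-4 + 4)*(-3)))*(-54) = (-43 + (-23 + 3)*(71 + (-4 + 4)*(-3)))*(-54) = (-43 - 20*(71 + 0*(-3)))*(-54) = (-43 - 20*(71 + 0))*(-54) = (-43 - 20*71)*(-54) = (-43 - 1420)*(-54) = -1463*(-54) = 79002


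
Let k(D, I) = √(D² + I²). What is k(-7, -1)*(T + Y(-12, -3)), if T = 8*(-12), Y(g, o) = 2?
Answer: -470*√2 ≈ -664.68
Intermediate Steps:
T = -96
k(-7, -1)*(T + Y(-12, -3)) = √((-7)² + (-1)²)*(-96 + 2) = √(49 + 1)*(-94) = √50*(-94) = (5*√2)*(-94) = -470*√2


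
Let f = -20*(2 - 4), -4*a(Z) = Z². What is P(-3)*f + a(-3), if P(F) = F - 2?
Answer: -809/4 ≈ -202.25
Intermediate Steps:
a(Z) = -Z²/4
P(F) = -2 + F
f = 40 (f = -20*(-2) = -10*(-4) = 40)
P(-3)*f + a(-3) = (-2 - 3)*40 - ¼*(-3)² = -5*40 - ¼*9 = -200 - 9/4 = -809/4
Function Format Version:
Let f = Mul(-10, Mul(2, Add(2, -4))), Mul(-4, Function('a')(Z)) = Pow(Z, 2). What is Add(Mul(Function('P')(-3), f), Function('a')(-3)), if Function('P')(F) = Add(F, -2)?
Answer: Rational(-809, 4) ≈ -202.25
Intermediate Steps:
Function('a')(Z) = Mul(Rational(-1, 4), Pow(Z, 2))
Function('P')(F) = Add(-2, F)
f = 40 (f = Mul(-10, Mul(2, -2)) = Mul(-10, -4) = 40)
Add(Mul(Function('P')(-3), f), Function('a')(-3)) = Add(Mul(Add(-2, -3), 40), Mul(Rational(-1, 4), Pow(-3, 2))) = Add(Mul(-5, 40), Mul(Rational(-1, 4), 9)) = Add(-200, Rational(-9, 4)) = Rational(-809, 4)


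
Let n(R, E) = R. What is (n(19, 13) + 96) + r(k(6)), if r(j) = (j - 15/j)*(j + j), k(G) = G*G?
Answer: 2677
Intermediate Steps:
k(G) = G²
r(j) = 2*j*(j - 15/j) (r(j) = (j - 15/j)*(2*j) = 2*j*(j - 15/j))
(n(19, 13) + 96) + r(k(6)) = (19 + 96) + (-30 + 2*(6²)²) = 115 + (-30 + 2*36²) = 115 + (-30 + 2*1296) = 115 + (-30 + 2592) = 115 + 2562 = 2677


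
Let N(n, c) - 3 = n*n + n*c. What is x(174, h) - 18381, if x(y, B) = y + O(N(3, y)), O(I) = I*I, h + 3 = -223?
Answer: 266949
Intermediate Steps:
h = -226 (h = -3 - 223 = -226)
N(n, c) = 3 + n² + c*n (N(n, c) = 3 + (n*n + n*c) = 3 + (n² + c*n) = 3 + n² + c*n)
O(I) = I²
x(y, B) = y + (12 + 3*y)² (x(y, B) = y + (3 + 3² + y*3)² = y + (3 + 9 + 3*y)² = y + (12 + 3*y)²)
x(174, h) - 18381 = (174 + 9*(4 + 174)²) - 18381 = (174 + 9*178²) - 18381 = (174 + 9*31684) - 18381 = (174 + 285156) - 18381 = 285330 - 18381 = 266949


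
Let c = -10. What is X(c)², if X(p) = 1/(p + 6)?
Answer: 1/16 ≈ 0.062500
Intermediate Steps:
X(p) = 1/(6 + p)
X(c)² = (1/(6 - 10))² = (1/(-4))² = (-¼)² = 1/16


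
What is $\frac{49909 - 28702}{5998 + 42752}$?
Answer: $\frac{7069}{16250} \approx 0.43502$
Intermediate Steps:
$\frac{49909 - 28702}{5998 + 42752} = \frac{49909 - 28702}{48750} = 21207 \cdot \frac{1}{48750} = \frac{7069}{16250}$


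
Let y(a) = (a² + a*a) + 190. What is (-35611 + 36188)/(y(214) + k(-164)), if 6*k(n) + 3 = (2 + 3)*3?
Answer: 577/91784 ≈ 0.0062865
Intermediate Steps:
y(a) = 190 + 2*a² (y(a) = (a² + a²) + 190 = 2*a² + 190 = 190 + 2*a²)
k(n) = 2 (k(n) = -½ + ((2 + 3)*3)/6 = -½ + (5*3)/6 = -½ + (⅙)*15 = -½ + 5/2 = 2)
(-35611 + 36188)/(y(214) + k(-164)) = (-35611 + 36188)/((190 + 2*214²) + 2) = 577/((190 + 2*45796) + 2) = 577/((190 + 91592) + 2) = 577/(91782 + 2) = 577/91784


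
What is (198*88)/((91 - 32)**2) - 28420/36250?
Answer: 1836862/435125 ≈ 4.2215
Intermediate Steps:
(198*88)/((91 - 32)**2) - 28420/36250 = 17424/(59**2) - 28420*1/36250 = 17424/3481 - 98/125 = 1836862/435125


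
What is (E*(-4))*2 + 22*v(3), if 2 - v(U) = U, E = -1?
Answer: -14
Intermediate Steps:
v(U) = 2 - U
(E*(-4))*2 + 22*v(3) = -1*(-4)*2 + 22*(2 - 1*3) = 4*2 + 22*(2 - 3) = 8 + 22*(-1) = 8 - 22 = -14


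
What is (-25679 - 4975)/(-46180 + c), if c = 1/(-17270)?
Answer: 58821620/88614289 ≈ 0.66379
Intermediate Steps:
c = -1/17270 ≈ -5.7904e-5
(-25679 - 4975)/(-46180 + c) = (-25679 - 4975)/(-46180 - 1/17270) = -30654/(-797528601/17270) = -30654*(-17270/797528601) = 58821620/88614289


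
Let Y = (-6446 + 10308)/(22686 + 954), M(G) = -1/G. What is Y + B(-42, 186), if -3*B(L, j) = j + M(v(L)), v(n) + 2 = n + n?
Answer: -10477019/169420 ≈ -61.841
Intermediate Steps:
v(n) = -2 + 2*n (v(n) = -2 + (n + n) = -2 + 2*n)
B(L, j) = -j/3 + 1/(3*(-2 + 2*L)) (B(L, j) = -(j - 1/(-2 + 2*L))/3 = -j/3 + 1/(3*(-2 + 2*L)))
Y = 1931/11820 (Y = 3862/23640 = 3862*(1/23640) = 1931/11820 ≈ 0.16337)
Y + B(-42, 186) = 1931/11820 + (1 - 2*186*(-1 - 42))/(6*(-1 - 42)) = 1931/11820 + (⅙)*(1 - 2*186*(-43))/(-43) = 1931/11820 + (⅙)*(-1/43)*(1 + 15996) = 1931/11820 + (⅙)*(-1/43)*15997 = 1931/11820 - 15997/258 = -10477019/169420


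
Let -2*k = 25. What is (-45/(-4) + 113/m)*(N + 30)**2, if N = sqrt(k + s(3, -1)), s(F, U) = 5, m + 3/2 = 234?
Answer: 2597651/248 + 21829*I*sqrt(30)/62 ≈ 10474.0 + 1928.4*I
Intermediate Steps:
m = 465/2 (m = -3/2 + 234 = 465/2 ≈ 232.50)
k = -25/2 (k = -1/2*25 = -25/2 ≈ -12.500)
N = I*sqrt(30)/2 (N = sqrt(-25/2 + 5) = sqrt(-15/2) = I*sqrt(30)/2 ≈ 2.7386*I)
(-45/(-4) + 113/m)*(N + 30)**2 = (-45/(-4) + 113/(465/2))*(I*sqrt(30)/2 + 30)**2 = (-45*(-1/4) + 113*(2/465))*(30 + I*sqrt(30)/2)**2 = (45/4 + 226/465)*(30 + I*sqrt(30)/2)**2 = 21829*(30 + I*sqrt(30)/2)**2/1860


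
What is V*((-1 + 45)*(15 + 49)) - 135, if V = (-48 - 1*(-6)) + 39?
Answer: -8583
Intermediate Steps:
V = -3 (V = (-48 + 6) + 39 = -42 + 39 = -3)
V*((-1 + 45)*(15 + 49)) - 135 = -3*(-1 + 45)*(15 + 49) - 135 = -132*64 - 135 = -3*2816 - 135 = -8448 - 135 = -8583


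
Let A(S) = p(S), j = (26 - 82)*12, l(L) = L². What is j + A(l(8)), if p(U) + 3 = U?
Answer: -611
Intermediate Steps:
p(U) = -3 + U
j = -672 (j = -56*12 = -672)
A(S) = -3 + S
j + A(l(8)) = -672 + (-3 + 8²) = -672 + (-3 + 64) = -672 + 61 = -611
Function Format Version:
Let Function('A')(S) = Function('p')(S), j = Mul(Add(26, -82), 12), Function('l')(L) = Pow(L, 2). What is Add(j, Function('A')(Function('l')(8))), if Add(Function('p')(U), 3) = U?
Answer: -611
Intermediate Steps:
Function('p')(U) = Add(-3, U)
j = -672 (j = Mul(-56, 12) = -672)
Function('A')(S) = Add(-3, S)
Add(j, Function('A')(Function('l')(8))) = Add(-672, Add(-3, Pow(8, 2))) = Add(-672, Add(-3, 64)) = Add(-672, 61) = -611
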